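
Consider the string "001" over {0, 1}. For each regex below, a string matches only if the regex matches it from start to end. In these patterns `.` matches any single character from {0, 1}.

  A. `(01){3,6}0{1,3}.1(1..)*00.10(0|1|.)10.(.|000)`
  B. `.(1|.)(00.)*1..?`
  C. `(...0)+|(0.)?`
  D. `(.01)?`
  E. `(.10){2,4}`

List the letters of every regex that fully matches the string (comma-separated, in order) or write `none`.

D

A → no match — must start with "01"
B → no match
C → no match
D → match
E → no match — must end with "10"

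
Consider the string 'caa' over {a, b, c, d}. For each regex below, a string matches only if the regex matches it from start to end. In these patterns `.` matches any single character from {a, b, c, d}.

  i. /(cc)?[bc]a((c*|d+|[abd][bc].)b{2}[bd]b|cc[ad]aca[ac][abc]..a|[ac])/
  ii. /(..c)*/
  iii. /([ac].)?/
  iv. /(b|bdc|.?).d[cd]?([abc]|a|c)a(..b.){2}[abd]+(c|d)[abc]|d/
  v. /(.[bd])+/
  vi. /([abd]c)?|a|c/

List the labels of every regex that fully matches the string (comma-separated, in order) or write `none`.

i → match
ii → no match
iii → no match
iv → no match
v → no match
vi → no match

i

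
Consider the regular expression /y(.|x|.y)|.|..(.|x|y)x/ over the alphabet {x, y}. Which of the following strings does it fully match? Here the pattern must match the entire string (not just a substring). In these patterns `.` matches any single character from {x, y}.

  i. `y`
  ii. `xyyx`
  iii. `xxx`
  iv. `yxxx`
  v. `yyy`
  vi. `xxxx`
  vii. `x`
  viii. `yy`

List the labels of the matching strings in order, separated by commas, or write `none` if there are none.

i, ii, iv, v, vi, vii, viii

i. `y` → match
ii. `xyyx` → match
iii. `xxx` → no match
iv. `yxxx` → match
v. `yyy` → match
vi. `xxxx` → match
vii. `x` → match
viii. `yy` → match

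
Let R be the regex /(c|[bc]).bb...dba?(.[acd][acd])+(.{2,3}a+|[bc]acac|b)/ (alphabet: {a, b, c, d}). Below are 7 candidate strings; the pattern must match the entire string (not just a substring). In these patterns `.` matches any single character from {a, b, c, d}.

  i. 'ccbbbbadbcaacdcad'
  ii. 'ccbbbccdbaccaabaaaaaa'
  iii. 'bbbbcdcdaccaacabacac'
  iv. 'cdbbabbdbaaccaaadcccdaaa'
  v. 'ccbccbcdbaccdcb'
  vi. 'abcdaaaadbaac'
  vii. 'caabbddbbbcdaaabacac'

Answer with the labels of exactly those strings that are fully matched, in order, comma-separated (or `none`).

i → no match
ii → match
iii → no match
iv → match
v → no match
vi → no match
vii → no match

ii, iv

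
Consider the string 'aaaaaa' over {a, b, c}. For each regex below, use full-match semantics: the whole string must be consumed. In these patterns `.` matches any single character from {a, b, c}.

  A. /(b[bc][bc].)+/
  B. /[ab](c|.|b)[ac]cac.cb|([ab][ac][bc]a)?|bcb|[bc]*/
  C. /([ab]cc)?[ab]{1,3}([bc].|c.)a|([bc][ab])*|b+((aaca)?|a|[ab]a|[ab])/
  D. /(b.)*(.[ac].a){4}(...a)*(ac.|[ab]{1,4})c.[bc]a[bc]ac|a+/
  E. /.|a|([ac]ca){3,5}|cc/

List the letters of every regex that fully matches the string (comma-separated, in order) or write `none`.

A → no match — must start with 'b'
B → no match
C → no match
D → match
E → no match

D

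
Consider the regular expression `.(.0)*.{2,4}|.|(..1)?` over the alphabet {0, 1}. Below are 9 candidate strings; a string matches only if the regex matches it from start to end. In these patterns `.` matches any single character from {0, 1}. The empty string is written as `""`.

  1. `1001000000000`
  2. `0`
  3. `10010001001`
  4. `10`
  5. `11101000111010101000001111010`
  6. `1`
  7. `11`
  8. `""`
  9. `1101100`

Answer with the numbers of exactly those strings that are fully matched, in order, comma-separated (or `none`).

1, 2, 3, 6, 8, 9

1 → match
2. `0` → match
3. `10010001001` → match
4. `10` → no match
5 → no match
6. `1` → match
7. `11` → no match
8. `""` → match
9. `1101100` → match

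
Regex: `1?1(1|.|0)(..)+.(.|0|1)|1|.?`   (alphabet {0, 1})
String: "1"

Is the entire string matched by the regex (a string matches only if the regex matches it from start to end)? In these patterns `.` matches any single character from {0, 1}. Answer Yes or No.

Yes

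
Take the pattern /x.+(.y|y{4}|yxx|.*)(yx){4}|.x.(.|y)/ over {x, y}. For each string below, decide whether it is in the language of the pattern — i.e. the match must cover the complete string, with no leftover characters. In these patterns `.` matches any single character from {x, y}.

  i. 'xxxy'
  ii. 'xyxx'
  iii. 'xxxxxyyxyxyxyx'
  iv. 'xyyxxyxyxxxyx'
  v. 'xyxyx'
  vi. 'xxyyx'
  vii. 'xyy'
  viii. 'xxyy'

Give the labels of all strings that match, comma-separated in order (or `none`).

i, iii, viii

i → match
ii → no match
iii → match
iv → no match
v → no match
vi → no match
vii → no match
viii → match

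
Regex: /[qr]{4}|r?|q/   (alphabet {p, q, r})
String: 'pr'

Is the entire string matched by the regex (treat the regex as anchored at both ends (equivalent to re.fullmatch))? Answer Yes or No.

No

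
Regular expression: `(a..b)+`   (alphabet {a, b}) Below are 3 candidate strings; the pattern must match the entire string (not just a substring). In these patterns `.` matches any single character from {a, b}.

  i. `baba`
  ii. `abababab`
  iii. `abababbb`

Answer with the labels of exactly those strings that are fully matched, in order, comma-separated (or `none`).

i → no match — must start with `a`
ii → match
iii → match

ii, iii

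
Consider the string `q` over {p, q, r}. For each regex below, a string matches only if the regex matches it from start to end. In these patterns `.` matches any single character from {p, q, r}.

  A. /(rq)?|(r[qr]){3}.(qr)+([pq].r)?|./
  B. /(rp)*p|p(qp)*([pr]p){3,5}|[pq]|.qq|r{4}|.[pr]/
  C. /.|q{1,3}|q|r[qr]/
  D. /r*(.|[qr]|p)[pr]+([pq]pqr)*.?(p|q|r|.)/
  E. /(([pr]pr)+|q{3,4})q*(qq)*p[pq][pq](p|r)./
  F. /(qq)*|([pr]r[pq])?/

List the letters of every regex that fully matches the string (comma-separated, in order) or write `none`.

A, B, C

A → match
B → match
C → match
D → no match
E → no match
F → no match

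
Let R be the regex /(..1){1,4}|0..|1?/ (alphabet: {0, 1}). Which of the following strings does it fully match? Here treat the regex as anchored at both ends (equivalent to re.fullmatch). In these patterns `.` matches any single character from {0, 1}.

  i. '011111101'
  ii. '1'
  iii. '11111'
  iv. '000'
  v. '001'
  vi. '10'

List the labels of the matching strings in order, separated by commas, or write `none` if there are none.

i, ii, iv, v

i. '011111101' → match
ii. '1' → match
iii. '11111' → no match
iv. '000' → match
v. '001' → match
vi. '10' → no match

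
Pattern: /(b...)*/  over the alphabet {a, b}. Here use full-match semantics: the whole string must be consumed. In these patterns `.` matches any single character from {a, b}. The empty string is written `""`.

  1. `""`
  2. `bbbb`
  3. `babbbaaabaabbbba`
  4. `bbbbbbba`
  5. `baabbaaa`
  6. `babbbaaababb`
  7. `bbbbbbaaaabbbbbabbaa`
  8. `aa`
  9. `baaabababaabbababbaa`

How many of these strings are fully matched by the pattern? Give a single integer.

1 → match
2 → match
3 → match
4 → match
5 → match
6 → match
7 → no match
8 → no match
9 → match
Total matched: 7

7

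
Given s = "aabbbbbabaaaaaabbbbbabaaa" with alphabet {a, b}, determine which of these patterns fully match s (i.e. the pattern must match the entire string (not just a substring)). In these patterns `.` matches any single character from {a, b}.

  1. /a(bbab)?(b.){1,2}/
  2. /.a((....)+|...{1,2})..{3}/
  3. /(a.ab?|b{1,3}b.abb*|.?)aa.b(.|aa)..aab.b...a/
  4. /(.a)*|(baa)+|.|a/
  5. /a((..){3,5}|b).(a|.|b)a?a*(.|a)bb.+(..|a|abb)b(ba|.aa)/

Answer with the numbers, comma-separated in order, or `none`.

5

1 → no match
2 → no match
3 → no match
4 → no match
5 → match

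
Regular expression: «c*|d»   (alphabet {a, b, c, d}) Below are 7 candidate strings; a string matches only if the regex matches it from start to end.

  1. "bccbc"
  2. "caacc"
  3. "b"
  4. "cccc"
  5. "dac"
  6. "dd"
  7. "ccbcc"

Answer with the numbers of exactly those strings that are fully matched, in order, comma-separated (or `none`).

1 → no match
2 → no match
3 → no match
4 → match
5 → no match
6 → no match
7 → no match

4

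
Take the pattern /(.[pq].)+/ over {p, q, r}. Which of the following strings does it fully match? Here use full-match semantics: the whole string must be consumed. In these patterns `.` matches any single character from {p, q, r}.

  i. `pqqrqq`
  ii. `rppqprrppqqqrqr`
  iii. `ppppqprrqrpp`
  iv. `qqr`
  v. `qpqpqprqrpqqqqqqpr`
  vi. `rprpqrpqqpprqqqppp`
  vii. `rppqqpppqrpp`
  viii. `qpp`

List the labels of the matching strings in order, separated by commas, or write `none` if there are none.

i, ii, iv, v, vi, vii, viii

i. `pqqrqq` → match
ii → match
iii. `ppppqprrqrpp` → no match
iv. `qqr` → match
v → match
vi → match
vii. `rppqqpppqrpp` → match
viii. `qpp` → match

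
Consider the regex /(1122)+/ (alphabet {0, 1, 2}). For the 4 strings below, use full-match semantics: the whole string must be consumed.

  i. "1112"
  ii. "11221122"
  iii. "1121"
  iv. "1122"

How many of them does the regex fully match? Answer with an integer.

2

i → no match — must start with "1122"
ii → match
iii → no match — must start with "1122"
iv → match
Total matched: 2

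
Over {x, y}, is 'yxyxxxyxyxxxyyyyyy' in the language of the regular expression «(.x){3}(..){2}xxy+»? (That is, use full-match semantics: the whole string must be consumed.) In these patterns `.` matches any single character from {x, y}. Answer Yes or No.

Yes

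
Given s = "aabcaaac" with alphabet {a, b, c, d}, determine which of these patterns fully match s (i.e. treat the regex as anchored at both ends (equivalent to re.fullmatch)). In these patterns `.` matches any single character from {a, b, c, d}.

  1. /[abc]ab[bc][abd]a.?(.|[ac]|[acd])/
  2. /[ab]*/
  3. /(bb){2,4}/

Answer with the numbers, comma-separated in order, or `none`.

1 → match
2 → no match
3 → no match — must start with "bb"

1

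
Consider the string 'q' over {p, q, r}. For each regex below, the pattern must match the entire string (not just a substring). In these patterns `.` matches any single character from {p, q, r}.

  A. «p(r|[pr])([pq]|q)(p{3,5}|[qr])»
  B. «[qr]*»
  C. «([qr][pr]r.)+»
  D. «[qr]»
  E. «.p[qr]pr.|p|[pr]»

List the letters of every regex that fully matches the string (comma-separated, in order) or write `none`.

B, D

A → no match — must start with 'p'
B → match
C → no match
D → match
E → no match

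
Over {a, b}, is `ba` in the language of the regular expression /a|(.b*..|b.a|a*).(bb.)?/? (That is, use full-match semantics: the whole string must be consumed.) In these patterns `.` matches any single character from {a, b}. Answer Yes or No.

No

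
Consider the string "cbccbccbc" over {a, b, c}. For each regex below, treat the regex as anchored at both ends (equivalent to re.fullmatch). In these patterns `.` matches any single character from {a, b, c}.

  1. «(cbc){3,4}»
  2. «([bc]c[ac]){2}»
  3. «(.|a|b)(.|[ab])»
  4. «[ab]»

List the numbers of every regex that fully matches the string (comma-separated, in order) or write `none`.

1

1 → match
2 → no match
3 → no match
4 → no match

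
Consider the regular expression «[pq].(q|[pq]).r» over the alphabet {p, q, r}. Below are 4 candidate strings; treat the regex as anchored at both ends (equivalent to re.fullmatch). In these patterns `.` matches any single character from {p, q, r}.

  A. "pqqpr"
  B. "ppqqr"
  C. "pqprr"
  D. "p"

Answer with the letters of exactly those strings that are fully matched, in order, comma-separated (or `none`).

A. "pqqpr" → match
B. "ppqqr" → match
C. "pqprr" → match
D. "p" → no match — must end with "r"

A, B, C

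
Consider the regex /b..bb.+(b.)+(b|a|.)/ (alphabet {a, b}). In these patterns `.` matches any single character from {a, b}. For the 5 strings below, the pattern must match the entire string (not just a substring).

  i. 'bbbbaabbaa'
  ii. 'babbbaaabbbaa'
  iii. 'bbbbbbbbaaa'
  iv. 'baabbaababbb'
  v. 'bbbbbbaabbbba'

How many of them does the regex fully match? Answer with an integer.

i → no match
ii → match
iii → no match
iv → match
v → match
Total matched: 3

3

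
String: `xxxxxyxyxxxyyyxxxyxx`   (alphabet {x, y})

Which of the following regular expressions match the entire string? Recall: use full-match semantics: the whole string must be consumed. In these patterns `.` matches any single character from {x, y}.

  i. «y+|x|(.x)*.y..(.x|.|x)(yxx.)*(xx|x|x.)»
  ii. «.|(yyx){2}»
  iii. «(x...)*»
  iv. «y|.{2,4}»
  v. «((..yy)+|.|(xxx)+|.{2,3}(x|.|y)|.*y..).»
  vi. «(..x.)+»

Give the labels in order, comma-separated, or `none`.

i → no match
ii → no match
iii → no match
iv → no match
v → no match
vi → match

vi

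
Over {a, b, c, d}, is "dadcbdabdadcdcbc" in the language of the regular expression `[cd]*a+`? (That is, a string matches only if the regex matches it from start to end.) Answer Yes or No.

Every match must end with "a", but "dadcbdabdadcdcbc" does not.

No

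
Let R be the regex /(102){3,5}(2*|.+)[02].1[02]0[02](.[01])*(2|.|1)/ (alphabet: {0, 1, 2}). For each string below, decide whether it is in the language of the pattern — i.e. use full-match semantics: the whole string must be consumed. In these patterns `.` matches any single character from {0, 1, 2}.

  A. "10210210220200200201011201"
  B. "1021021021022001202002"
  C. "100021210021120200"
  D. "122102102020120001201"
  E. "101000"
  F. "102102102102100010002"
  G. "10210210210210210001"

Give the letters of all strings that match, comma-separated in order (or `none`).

B, F, G

A → no match
B → match
C → no match — must start with "102"
D → no match — must start with "102"
E. "101000" → no match — must start with "102"
F → match
G → match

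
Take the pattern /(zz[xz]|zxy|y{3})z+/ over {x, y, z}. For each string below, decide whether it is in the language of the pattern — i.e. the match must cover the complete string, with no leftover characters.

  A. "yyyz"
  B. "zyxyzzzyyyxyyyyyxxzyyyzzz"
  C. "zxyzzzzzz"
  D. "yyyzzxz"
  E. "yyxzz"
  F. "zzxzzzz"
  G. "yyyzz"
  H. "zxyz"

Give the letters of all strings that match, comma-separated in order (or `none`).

A, C, F, G, H

A → match
B → no match
C → match
D → no match
E → no match
F → match
G → match
H → match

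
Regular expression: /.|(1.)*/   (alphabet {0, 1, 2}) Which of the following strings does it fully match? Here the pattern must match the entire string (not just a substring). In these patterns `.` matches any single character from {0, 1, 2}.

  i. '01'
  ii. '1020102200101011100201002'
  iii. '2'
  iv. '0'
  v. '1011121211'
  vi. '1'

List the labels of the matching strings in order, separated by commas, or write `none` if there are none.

iii, iv, v, vi

i → no match
ii → no match
iii → match
iv → match
v → match
vi → match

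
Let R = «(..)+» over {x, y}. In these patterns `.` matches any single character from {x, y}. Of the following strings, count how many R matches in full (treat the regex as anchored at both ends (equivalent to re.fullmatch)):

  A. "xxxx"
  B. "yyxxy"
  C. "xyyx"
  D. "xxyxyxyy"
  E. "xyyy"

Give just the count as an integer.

A → match
B → no match
C → match
D → match
E → match
Total matched: 4

4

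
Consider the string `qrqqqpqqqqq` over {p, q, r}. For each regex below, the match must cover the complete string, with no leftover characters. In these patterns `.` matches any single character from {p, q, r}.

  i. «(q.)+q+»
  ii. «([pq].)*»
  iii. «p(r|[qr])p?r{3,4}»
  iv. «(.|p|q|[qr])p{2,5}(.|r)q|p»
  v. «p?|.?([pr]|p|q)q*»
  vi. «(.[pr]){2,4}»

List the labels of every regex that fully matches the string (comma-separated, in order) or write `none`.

i

i → match
ii → no match
iii → no match — must start with `p`
iv → no match
v → no match
vi → no match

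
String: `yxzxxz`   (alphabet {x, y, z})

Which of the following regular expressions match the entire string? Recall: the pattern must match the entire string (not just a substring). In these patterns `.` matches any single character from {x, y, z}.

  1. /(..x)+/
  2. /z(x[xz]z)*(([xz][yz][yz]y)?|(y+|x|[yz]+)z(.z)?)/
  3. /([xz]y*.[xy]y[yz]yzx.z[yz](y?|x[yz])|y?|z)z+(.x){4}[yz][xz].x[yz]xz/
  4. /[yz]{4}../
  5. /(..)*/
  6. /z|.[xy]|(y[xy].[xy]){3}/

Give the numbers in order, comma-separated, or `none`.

1 → no match — must end with `x`
2 → no match — must start with `z`
3 → no match
4 → no match
5 → match
6 → no match

5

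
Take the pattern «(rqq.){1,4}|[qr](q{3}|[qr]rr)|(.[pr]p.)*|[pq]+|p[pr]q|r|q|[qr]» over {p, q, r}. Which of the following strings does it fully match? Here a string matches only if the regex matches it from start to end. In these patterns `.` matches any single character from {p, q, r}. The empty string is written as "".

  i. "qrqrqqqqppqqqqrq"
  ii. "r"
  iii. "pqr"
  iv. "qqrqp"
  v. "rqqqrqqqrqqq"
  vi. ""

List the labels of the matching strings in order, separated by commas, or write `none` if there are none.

i → no match
ii → match
iii → no match
iv → no match
v → match
vi → match

ii, v, vi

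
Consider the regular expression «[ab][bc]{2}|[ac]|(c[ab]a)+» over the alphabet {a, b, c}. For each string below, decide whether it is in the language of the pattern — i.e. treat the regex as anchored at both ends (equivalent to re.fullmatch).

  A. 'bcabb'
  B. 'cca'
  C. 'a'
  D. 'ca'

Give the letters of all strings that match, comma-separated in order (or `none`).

A → no match
B → no match
C → match
D → no match

C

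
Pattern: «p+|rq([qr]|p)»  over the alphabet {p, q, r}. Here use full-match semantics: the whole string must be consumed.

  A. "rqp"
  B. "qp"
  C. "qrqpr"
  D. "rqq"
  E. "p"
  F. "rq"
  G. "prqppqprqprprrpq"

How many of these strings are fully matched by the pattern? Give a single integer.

A → match
B → no match
C → no match
D → match
E → match
F → no match
G → no match
Total matched: 3

3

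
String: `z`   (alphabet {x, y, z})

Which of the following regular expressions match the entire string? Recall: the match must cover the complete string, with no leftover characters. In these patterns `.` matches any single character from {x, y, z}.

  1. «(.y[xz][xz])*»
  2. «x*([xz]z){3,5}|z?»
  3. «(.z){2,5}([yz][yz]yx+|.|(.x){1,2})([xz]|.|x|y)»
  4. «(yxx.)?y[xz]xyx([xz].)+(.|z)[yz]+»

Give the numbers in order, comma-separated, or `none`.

2

1 → no match
2 → match
3 → no match
4 → no match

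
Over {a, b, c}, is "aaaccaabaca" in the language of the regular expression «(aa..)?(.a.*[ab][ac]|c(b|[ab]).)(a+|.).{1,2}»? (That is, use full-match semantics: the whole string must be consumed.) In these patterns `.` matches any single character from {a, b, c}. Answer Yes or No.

Yes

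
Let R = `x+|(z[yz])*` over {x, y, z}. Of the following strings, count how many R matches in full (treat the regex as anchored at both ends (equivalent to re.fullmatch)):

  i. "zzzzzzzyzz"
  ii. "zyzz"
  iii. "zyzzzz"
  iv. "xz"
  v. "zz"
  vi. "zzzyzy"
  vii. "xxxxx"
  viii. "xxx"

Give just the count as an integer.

i → match
ii → match
iii → match
iv → no match
v → match
vi → match
vii → match
viii → match
Total matched: 7

7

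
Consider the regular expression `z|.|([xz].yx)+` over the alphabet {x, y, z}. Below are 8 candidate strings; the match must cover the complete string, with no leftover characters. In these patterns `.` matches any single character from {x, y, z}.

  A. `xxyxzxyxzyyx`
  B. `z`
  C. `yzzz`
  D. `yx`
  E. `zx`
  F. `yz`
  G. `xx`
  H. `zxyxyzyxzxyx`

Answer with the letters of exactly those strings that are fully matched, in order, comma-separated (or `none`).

A, B

A → match
B → match
C → no match
D → no match
E → no match
F → no match
G → no match
H → no match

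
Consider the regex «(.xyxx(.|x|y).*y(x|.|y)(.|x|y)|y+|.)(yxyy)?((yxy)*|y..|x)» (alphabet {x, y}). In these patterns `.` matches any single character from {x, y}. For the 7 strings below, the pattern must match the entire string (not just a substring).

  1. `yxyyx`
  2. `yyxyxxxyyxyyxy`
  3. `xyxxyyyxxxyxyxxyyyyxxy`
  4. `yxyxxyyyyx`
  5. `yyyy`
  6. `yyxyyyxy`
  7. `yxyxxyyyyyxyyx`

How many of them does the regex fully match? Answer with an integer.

4

1. `yxyyx` → no match
2 → no match
3 → no match
4. `yxyxxyyyyx` → match
5. `yyyy` → match
6. `yyxyyyxy` → match
7 → match
Total matched: 4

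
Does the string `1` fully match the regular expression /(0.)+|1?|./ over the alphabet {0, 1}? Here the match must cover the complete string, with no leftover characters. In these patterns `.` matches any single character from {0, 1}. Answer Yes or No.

Yes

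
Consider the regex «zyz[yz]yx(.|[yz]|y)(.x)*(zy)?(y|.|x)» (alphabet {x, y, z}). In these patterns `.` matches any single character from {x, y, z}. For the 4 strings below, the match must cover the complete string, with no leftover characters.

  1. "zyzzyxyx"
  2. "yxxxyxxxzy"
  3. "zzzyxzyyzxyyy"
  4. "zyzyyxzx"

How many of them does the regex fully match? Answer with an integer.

1 → match
2 → no match — must start with "zyz"
3 → no match — must start with "zyz"
4 → match
Total matched: 2

2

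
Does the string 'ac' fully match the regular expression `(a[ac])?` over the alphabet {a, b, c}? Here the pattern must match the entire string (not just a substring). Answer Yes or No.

Yes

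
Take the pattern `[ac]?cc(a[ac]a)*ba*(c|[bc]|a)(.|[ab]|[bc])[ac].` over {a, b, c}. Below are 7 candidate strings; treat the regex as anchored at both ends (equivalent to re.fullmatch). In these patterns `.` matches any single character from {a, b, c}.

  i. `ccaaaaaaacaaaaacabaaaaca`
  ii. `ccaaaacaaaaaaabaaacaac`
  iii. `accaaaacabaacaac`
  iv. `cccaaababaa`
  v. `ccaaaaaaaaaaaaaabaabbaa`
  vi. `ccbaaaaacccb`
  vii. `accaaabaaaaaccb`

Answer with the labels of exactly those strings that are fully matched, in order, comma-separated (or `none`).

i → match
ii → match
iii → match
iv → match
v → no match
vi → match
vii → match

i, ii, iii, iv, vi, vii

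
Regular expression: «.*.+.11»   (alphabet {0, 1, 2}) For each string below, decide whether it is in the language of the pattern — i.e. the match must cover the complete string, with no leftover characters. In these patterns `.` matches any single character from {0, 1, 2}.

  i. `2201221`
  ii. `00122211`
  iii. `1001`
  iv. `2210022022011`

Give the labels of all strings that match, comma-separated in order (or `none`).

ii, iv

i → no match — must end with `11`
ii → match
iii → no match — must end with `11`
iv → match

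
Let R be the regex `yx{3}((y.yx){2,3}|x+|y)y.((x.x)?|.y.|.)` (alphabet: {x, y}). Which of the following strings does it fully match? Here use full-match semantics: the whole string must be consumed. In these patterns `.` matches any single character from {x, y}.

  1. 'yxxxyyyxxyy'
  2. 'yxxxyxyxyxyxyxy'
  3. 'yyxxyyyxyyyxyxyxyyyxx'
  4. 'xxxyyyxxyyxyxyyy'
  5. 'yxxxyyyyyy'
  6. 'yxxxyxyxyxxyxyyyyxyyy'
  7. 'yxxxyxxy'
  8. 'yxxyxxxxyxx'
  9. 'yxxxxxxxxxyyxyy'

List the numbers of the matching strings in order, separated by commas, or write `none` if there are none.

1 → no match
2 → match
3 → no match — must start with 'yx'
4 → no match — must start with 'yx'
5 → match
6 → no match
7 → no match
8 → no match
9 → match

2, 5, 9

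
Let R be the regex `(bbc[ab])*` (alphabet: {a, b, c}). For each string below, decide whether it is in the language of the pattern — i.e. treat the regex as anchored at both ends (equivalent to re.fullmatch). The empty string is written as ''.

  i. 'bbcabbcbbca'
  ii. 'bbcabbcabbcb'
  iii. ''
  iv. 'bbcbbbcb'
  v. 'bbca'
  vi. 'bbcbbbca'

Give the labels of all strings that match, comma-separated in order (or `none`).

i. 'bbcabbcbbca' → no match
ii. 'bbcabbcabbcb' → match
iii. '' → match
iv. 'bbcbbbcb' → match
v. 'bbca' → match
vi. 'bbcbbbca' → match

ii, iii, iv, v, vi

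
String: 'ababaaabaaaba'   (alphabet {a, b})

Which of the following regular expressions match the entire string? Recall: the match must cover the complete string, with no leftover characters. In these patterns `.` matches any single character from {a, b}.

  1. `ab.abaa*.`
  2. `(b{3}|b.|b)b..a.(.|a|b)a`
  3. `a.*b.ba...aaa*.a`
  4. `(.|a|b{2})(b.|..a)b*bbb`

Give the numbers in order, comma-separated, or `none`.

1 → no match
2 → no match — must start with 'b'
3 → match
4 → no match — must end with 'bbb'

3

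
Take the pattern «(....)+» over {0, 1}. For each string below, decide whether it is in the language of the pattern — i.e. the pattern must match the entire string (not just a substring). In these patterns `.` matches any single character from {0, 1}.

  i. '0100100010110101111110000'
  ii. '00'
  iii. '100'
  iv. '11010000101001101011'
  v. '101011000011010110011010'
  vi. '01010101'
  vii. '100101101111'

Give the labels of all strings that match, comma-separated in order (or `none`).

i → no match
ii. '00' → no match
iii. '100' → no match
iv → match
v → match
vi. '01010101' → match
vii. '100101101111' → match

iv, v, vi, vii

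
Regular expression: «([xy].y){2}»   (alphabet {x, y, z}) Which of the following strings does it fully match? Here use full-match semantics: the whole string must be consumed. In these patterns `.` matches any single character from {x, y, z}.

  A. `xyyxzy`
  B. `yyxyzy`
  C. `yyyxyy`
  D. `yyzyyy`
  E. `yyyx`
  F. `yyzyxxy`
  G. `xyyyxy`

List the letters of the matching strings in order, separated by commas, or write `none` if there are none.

A → match
B → no match
C → match
D → no match
E → no match — must end with `y`
F → no match
G → match

A, C, G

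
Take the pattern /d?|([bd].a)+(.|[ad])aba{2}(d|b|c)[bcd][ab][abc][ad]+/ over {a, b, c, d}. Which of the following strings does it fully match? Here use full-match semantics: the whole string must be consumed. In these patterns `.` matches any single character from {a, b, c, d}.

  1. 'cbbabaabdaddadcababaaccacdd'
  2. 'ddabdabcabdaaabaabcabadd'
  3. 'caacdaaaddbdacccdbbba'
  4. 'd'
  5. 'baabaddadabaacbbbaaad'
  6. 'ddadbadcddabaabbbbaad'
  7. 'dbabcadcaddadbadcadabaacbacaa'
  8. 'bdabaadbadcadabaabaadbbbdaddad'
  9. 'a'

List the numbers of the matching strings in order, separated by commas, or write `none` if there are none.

1 → no match
2 → match
3 → no match
4. 'd' → match
5 → no match
6 → no match
7 → match
8 → no match
9. 'a' → no match

2, 4, 7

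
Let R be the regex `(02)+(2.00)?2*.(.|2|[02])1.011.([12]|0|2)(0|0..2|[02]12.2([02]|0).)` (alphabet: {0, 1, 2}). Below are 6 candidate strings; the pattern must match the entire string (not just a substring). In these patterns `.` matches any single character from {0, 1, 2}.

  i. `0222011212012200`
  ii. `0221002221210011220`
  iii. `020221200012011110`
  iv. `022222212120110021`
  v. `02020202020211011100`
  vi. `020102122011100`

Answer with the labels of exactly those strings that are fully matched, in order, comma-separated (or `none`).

i → no match
ii → match
iii → no match
iv → no match
v → match
vi → no match

ii, v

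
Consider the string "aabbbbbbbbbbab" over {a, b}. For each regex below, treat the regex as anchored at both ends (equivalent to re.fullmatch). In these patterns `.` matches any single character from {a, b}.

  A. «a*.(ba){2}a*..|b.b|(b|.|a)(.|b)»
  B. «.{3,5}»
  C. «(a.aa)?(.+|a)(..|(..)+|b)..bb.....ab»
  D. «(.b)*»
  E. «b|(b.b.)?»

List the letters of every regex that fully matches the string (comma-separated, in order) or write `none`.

C

A → no match
B → no match
C → match
D → no match
E → no match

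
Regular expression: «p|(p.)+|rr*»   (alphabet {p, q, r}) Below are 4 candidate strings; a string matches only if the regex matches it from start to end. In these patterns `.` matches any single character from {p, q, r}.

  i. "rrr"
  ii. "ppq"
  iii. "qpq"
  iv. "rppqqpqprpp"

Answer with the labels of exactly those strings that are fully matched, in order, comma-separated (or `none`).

i → match
ii → no match
iii → no match
iv → no match

i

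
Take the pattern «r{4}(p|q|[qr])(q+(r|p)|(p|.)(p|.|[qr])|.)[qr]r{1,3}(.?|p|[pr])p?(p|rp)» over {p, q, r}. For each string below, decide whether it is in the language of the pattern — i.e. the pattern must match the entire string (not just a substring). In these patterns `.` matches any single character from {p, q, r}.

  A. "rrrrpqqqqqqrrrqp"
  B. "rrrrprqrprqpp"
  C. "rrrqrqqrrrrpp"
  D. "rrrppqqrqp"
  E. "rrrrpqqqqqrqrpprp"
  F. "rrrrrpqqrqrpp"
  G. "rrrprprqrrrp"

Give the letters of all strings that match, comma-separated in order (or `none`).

A → match
B → no match
C → no match
D → no match
E → match
F → no match
G → no match

A, E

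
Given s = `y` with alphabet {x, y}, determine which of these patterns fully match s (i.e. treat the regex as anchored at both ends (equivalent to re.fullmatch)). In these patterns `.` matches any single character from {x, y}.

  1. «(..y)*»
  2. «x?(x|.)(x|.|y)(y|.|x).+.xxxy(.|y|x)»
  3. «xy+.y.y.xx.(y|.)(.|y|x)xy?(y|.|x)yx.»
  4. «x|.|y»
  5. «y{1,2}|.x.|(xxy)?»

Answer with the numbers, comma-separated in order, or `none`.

4, 5

1 → no match
2 → no match
3 → no match — must start with `xy`
4 → match
5 → match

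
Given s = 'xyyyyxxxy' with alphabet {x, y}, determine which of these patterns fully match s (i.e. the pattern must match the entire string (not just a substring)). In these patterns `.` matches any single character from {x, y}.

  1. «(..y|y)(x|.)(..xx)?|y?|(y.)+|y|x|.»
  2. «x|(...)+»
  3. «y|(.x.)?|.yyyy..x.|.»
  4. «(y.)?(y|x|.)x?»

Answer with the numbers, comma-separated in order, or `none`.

1 → no match
2 → match
3 → match
4 → no match

2, 3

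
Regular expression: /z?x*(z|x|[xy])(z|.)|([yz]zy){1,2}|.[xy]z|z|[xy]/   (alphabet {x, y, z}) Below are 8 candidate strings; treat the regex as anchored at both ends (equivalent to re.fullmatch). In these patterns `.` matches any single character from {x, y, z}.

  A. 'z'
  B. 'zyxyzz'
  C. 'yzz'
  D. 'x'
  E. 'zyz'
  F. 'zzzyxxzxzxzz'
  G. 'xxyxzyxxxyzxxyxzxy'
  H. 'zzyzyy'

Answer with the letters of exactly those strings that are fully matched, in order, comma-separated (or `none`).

A → match
B → no match
C → no match
D → match
E → match
F → no match
G → no match
H → no match

A, D, E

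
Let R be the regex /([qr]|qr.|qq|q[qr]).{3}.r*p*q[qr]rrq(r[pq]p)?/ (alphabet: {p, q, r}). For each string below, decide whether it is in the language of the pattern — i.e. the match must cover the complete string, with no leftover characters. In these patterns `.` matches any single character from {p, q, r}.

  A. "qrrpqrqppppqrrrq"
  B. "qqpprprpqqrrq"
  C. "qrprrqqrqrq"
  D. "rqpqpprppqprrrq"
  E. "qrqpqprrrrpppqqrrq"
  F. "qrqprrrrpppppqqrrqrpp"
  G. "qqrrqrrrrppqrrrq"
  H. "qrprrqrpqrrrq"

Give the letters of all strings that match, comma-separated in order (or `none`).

A → match
B → match
C. "qrprrqqrqrq" → no match
D → no match
E → match
F → match
G → match
H → match

A, B, E, F, G, H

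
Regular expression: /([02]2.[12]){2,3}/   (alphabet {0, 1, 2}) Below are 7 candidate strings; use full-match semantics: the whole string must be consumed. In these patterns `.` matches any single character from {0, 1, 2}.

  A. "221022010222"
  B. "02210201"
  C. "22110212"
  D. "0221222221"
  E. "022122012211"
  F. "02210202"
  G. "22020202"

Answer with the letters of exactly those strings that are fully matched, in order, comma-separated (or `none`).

B, C, E, F, G

A → no match
B → match
C → match
D → no match
E → match
F → match
G → match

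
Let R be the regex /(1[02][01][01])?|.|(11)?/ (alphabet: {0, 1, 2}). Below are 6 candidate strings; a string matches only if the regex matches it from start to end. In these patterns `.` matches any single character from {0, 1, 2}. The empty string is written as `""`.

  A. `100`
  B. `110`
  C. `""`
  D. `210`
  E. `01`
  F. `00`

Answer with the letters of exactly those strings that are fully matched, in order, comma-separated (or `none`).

C

A → no match
B → no match
C → match
D → no match
E → no match
F → no match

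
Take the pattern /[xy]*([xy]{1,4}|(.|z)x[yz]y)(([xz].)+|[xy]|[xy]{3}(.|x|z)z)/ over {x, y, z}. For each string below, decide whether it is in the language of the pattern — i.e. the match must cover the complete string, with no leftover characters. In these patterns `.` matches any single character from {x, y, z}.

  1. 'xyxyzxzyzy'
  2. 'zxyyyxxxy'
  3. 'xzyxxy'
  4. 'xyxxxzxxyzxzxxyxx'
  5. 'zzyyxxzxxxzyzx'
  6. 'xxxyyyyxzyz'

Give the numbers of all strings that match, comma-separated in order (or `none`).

1. 'xyxyzxzyzy' → match
2. 'zxyyyxxxy' → no match
3. 'xzyxxy' → no match
4 → match
5 → no match
6. 'xxxyyyyxzyz' → no match

1, 4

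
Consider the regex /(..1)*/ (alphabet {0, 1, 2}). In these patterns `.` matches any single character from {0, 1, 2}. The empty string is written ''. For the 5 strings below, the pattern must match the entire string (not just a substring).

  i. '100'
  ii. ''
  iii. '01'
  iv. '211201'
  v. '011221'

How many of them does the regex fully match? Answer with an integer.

3

i → no match
ii → match
iii → no match
iv → match
v → match
Total matched: 3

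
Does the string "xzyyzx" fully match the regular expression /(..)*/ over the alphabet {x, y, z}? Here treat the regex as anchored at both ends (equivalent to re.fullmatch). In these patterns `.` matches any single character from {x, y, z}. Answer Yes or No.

Yes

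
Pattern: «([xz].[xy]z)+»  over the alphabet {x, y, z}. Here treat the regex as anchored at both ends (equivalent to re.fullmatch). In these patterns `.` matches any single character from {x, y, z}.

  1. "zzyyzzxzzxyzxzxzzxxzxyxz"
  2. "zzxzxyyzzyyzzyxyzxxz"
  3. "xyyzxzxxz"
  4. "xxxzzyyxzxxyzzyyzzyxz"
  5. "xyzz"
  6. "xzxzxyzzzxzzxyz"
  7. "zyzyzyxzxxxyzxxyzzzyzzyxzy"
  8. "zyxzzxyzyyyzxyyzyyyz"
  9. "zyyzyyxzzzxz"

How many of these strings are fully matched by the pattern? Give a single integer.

0

1 → no match
2 → no match
3 → no match
4 → no match
5 → no match
6 → no match
7 → no match — must end with "z"
8 → no match
9 → no match
Total matched: 0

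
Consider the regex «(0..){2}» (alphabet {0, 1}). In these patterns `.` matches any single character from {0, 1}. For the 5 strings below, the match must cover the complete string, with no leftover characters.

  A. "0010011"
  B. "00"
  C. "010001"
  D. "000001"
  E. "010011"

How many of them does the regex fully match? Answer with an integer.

3

A → no match
B → no match
C → match
D → match
E → match
Total matched: 3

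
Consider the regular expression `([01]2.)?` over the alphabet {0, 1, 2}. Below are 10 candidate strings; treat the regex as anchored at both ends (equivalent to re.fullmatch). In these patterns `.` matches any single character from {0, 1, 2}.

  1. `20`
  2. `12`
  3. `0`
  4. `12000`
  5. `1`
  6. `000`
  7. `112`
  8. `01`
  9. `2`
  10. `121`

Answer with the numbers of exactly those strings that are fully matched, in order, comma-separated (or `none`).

1. `20` → no match
2. `12` → no match
3. `0` → no match
4. `12000` → no match
5. `1` → no match
6. `000` → no match
7. `112` → no match
8. `01` → no match
9. `2` → no match
10. `121` → match

10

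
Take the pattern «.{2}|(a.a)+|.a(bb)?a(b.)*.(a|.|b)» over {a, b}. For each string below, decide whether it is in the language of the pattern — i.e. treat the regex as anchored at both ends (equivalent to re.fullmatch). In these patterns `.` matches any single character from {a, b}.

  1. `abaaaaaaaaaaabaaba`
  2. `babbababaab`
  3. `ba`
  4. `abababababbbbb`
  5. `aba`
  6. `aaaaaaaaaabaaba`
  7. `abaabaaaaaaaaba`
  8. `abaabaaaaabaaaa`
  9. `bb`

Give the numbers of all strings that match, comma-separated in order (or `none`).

1, 2, 3, 5, 6, 7, 8, 9

1 → match
2 → match
3 → match
4 → no match
5 → match
6 → match
7 → match
8 → match
9 → match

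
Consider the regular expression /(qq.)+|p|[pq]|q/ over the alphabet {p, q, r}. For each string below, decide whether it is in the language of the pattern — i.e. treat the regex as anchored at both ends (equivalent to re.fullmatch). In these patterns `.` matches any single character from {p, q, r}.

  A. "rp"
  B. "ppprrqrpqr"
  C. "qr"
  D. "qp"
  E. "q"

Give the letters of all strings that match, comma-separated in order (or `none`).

E

A → no match
B → no match
C → no match
D → no match
E → match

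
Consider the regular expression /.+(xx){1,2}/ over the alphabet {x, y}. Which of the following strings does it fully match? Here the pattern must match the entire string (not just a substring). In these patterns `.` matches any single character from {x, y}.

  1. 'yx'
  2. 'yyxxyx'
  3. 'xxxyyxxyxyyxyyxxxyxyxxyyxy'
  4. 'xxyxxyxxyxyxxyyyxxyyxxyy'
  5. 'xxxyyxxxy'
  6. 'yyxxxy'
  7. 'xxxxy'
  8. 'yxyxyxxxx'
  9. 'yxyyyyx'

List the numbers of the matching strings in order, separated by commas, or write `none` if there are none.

1. 'yx' → no match — must end with 'xx'
2. 'yyxxyx' → no match — must end with 'xx'
3 → no match — must end with 'xx'
4 → no match — must end with 'xx'
5. 'xxxyyxxxy' → no match — must end with 'xx'
6. 'yyxxxy' → no match — must end with 'xx'
7. 'xxxxy' → no match — must end with 'xx'
8. 'yxyxyxxxx' → match
9. 'yxyyyyx' → no match — must end with 'xx'

8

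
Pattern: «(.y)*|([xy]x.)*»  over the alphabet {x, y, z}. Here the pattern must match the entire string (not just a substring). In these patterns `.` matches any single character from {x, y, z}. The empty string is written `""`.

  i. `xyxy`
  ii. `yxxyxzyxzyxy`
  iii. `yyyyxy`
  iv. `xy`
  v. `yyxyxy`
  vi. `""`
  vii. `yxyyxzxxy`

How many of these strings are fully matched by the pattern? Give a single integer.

i → match
ii → match
iii → match
iv → match
v → match
vi → match
vii → match
Total matched: 7

7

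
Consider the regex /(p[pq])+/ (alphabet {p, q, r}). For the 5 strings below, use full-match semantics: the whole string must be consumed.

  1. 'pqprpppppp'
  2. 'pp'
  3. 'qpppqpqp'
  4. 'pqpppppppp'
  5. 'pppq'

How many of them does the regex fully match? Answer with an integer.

1 → no match
2 → match
3 → no match — must start with 'p'
4 → match
5 → match
Total matched: 3

3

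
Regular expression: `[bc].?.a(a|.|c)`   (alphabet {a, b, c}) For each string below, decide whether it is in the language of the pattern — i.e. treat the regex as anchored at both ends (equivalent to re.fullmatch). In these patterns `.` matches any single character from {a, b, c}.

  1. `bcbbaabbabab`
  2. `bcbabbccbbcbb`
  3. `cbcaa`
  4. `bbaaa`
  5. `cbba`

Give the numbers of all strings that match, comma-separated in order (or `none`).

1 → no match
2 → no match
3 → match
4 → match
5 → no match

3, 4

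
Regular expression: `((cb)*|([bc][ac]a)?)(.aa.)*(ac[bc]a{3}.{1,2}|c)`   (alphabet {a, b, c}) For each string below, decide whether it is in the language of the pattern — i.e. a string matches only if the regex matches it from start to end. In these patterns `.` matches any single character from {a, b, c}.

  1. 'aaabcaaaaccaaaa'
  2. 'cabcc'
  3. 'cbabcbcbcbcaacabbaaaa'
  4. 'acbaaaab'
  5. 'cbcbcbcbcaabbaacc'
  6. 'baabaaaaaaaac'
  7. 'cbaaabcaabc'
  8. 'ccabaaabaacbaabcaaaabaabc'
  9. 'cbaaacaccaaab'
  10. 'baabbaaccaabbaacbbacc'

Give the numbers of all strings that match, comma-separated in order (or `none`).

1, 4, 5, 6, 7, 9

1 → match
2. 'cabcc' → no match
3 → no match
4. 'acbaaaab' → match
5 → match
6 → match
7. 'cbaaabcaabc' → match
8 → no match
9 → match
10 → no match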